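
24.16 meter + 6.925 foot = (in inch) 1034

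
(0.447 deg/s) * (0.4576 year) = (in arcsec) 2.322e+10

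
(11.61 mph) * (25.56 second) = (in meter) 132.7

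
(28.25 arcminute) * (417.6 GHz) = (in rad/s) 3.432e+09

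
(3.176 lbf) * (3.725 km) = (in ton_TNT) 1.258e-05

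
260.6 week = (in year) 4.998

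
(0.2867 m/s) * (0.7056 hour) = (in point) 2.064e+06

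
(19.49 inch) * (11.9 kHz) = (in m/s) 5891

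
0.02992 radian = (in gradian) 1.905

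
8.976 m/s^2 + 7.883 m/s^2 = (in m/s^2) 16.86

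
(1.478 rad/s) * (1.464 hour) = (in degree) 4.463e+05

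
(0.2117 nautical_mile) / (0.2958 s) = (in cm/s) 1.325e+05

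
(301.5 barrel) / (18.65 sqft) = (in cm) 2767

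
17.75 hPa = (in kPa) 1.775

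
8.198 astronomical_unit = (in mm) 1.226e+15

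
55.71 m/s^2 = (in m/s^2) 55.71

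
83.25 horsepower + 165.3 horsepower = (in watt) 1.853e+05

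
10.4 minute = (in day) 0.007222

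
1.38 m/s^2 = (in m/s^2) 1.38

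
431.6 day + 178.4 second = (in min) 6.215e+05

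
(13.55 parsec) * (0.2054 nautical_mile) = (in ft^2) 1.712e+21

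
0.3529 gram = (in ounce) 0.01245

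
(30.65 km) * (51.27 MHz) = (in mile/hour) 3.515e+12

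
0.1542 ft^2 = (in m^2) 0.01433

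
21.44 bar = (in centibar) 2144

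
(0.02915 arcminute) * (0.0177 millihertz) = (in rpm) 1.433e-09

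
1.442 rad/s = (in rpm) 13.77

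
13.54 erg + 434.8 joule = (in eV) 2.714e+21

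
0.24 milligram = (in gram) 0.00024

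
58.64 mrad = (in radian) 0.05864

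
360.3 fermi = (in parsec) 1.168e-29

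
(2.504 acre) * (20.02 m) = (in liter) 2.029e+08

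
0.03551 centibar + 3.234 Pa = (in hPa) 0.3874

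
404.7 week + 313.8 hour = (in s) 2.459e+08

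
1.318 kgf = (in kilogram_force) 1.318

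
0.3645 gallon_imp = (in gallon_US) 0.4377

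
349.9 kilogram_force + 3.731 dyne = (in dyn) 3.431e+08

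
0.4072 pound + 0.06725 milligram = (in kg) 0.1847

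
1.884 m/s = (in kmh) 6.782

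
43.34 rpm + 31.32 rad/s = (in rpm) 342.4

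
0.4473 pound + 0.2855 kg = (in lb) 1.077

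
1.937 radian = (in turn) 0.3083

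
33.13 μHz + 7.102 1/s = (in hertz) 7.102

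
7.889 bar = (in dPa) 7.889e+06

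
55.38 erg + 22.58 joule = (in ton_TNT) 5.397e-09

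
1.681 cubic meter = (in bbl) 10.57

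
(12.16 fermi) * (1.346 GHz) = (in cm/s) 0.001637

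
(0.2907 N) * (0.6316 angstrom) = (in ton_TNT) 4.388e-21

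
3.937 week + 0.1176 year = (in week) 10.07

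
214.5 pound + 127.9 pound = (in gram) 1.553e+05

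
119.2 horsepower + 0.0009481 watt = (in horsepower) 119.2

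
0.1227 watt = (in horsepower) 0.0001645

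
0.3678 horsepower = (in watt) 274.3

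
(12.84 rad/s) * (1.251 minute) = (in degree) 5.522e+04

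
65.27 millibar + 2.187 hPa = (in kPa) 6.746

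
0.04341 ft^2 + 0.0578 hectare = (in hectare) 0.0578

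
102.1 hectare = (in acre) 252.3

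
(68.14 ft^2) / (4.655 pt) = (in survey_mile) 2.395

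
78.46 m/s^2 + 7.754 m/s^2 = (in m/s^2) 86.21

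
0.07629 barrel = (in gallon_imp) 2.668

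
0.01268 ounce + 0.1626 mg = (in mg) 359.6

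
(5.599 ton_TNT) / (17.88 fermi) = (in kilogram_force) 1.336e+23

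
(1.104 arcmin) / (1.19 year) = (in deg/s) 4.903e-10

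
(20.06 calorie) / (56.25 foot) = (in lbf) 1.101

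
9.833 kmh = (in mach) 0.008022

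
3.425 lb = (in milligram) 1.554e+06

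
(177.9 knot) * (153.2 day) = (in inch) 4.769e+10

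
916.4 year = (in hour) 8.028e+06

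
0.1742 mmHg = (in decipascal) 232.2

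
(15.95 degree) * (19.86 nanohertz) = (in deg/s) 3.168e-07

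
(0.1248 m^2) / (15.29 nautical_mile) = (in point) 0.01249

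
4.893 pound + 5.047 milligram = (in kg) 2.219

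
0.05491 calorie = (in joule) 0.2297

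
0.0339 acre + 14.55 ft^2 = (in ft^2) 1491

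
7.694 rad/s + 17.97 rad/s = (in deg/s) 1470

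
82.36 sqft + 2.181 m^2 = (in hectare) 0.0009832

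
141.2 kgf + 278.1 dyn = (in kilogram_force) 141.2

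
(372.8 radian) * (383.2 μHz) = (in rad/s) 0.1429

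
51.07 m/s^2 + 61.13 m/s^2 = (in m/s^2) 112.2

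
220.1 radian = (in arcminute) 7.566e+05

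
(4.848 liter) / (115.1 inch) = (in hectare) 1.658e-07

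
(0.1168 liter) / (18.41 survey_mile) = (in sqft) 4.243e-08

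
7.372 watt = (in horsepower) 0.009886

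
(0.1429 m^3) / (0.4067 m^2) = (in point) 996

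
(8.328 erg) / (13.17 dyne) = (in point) 17.92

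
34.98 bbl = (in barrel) 34.98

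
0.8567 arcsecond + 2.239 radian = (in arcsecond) 4.618e+05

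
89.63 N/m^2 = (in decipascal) 896.3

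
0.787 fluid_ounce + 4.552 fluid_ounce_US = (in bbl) 0.0009931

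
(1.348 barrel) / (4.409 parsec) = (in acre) 3.893e-22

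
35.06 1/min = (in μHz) 5.843e+05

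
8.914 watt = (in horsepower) 0.01195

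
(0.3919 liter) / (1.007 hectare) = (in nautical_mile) 2.101e-11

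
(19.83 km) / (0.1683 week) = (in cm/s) 19.48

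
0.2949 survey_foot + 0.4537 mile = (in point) 2.07e+06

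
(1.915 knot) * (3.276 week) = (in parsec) 6.326e-11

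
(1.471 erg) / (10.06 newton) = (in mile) 9.086e-12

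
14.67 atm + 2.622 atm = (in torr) 1.314e+04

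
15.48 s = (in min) 0.258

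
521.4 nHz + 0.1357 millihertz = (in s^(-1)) 0.0001362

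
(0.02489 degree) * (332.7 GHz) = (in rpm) 1.38e+09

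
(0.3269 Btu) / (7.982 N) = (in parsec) 1.4e-15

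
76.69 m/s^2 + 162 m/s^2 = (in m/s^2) 238.7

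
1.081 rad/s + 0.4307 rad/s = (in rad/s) 1.512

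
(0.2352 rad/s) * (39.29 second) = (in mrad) 9241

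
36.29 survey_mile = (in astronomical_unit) 3.904e-07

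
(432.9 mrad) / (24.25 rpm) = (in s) 0.1705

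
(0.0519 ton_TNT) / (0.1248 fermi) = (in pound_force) 3.912e+23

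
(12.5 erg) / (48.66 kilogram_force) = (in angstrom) 26.19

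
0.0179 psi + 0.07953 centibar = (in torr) 1.522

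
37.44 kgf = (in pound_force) 82.54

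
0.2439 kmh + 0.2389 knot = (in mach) 0.0005599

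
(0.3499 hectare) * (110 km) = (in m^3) 3.849e+08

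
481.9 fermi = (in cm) 4.819e-11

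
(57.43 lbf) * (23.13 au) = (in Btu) 8.378e+11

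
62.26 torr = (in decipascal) 8.301e+04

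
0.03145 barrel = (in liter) 5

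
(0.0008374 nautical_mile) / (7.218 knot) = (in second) 0.4177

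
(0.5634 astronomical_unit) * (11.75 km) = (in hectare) 9.903e+10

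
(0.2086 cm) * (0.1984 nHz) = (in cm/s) 4.139e-11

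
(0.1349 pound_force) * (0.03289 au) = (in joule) 2.952e+09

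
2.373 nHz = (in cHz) 2.373e-07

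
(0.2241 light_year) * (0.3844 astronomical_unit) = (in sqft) 1.312e+27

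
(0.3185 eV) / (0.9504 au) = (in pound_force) 8.069e-32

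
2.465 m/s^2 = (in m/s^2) 2.465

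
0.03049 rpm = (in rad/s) 0.003193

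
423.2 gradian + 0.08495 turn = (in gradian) 457.2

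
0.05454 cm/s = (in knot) 0.00106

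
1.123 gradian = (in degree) 1.011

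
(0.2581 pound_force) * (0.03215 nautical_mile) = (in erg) 6.836e+08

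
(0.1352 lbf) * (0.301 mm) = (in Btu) 1.716e-07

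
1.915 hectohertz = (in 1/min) 1.149e+04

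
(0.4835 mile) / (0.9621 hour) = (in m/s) 0.2247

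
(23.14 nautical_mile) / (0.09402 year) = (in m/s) 0.01445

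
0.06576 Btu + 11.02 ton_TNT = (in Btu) 4.37e+07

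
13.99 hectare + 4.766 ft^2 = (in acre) 34.57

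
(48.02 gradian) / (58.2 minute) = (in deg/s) 0.01238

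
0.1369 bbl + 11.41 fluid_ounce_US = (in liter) 22.1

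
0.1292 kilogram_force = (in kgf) 0.1292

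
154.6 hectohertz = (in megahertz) 0.01546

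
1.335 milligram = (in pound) 2.943e-06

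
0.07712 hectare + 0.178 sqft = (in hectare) 0.07712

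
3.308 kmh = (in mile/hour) 2.055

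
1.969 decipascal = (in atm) 1.943e-06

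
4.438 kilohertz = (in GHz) 4.438e-06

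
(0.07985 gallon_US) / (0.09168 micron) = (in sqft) 3.549e+04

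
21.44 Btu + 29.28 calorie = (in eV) 1.42e+23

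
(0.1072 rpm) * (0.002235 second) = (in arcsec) 5.175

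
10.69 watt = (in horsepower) 0.01434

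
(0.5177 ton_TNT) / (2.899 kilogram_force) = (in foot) 2.5e+08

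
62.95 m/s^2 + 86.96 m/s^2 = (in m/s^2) 149.9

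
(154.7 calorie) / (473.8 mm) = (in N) 1366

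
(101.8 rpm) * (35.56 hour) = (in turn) 2.172e+05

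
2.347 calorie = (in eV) 6.129e+19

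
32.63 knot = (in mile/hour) 37.55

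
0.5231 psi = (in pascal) 3607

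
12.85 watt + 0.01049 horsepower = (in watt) 20.67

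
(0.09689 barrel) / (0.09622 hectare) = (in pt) 0.04538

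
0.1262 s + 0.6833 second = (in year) 2.567e-08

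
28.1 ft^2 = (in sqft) 28.1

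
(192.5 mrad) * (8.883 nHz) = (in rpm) 1.633e-08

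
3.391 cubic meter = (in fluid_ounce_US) 1.147e+05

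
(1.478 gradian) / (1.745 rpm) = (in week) 2.101e-07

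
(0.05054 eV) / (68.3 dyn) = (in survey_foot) 3.89e-17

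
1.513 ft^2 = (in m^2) 0.1406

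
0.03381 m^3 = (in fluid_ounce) 1143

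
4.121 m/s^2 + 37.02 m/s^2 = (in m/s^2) 41.14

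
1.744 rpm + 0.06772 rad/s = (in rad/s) 0.2504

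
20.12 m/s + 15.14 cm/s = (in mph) 45.35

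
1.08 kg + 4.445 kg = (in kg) 5.525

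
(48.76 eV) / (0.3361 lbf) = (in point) 1.481e-14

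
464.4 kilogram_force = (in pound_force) 1024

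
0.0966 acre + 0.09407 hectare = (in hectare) 0.1332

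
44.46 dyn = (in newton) 0.0004446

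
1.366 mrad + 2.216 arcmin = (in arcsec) 414.7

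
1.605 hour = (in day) 0.06688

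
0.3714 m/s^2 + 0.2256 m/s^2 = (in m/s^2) 0.597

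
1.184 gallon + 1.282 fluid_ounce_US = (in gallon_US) 1.194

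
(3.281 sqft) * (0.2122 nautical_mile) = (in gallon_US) 3.165e+04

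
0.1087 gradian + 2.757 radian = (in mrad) 2759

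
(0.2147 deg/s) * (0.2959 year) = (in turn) 5565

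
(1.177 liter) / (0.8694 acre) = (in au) 2.236e-18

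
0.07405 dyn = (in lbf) 1.665e-07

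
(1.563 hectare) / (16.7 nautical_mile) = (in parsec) 1.638e-17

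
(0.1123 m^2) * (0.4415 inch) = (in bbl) 0.007921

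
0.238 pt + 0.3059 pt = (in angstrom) 1.919e+06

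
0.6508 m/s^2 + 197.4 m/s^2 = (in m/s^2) 198.1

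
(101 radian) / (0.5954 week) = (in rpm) 0.002678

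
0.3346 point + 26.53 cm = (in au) 1.774e-12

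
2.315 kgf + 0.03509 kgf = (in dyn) 2.305e+06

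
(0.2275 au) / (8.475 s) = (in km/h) 1.446e+10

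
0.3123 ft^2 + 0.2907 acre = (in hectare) 0.1176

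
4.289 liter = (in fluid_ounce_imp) 151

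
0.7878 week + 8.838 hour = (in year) 0.01612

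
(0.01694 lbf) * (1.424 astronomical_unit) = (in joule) 1.605e+10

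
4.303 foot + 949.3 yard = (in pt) 2.464e+06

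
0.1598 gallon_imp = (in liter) 0.7265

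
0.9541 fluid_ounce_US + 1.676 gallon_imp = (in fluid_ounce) 258.6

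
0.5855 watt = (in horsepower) 0.0007852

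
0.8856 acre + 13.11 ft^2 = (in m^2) 3585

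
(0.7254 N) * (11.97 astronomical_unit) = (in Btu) 1.231e+09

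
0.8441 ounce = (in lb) 0.05276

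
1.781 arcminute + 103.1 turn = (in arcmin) 2.227e+06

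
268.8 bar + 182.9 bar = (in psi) 6551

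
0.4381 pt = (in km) 1.546e-07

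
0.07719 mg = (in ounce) 2.723e-06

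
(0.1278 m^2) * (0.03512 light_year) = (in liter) 4.246e+16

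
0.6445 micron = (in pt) 0.001827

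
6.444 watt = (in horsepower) 0.008642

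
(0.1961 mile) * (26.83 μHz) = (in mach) 2.487e-05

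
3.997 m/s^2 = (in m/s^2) 3.997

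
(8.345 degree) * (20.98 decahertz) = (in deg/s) 1751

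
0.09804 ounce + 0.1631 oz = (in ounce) 0.2611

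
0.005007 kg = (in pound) 0.01104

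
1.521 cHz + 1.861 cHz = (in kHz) 3.382e-05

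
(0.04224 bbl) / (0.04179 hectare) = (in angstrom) 1.607e+05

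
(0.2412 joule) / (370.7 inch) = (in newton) 0.02562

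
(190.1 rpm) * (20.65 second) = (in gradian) 2.617e+04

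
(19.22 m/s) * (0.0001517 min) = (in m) 0.1749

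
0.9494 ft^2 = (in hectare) 8.82e-06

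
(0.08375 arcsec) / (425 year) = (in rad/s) 3.029e-17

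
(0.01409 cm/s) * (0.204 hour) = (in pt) 293.3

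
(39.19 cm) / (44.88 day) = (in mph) 2.261e-07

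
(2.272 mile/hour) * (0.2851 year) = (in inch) 3.595e+08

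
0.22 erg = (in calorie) 5.258e-09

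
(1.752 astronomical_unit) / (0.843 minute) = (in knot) 1.007e+10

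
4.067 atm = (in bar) 4.121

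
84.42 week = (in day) 590.9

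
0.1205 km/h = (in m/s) 0.03347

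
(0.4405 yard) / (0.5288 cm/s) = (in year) 2.415e-06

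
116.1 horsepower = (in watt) 8.658e+04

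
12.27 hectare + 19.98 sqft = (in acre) 30.32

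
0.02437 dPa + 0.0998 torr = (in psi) 0.00193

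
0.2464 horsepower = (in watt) 183.7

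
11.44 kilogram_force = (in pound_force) 25.22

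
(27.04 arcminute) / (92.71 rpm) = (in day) 9.377e-09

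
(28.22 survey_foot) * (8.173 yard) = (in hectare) 0.006428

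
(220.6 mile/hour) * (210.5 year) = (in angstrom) 6.547e+21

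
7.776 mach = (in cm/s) 2.648e+05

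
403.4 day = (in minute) 5.809e+05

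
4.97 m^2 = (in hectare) 0.000497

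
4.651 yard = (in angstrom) 4.253e+10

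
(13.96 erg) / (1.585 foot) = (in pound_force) 6.496e-07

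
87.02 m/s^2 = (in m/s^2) 87.02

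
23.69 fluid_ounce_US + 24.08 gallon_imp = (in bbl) 0.693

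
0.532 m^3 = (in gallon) 140.5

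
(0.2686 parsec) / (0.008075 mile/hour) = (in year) 7.28e+10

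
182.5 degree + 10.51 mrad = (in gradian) 203.4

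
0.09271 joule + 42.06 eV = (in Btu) 8.787e-05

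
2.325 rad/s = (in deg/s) 133.2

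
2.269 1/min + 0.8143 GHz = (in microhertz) 8.143e+14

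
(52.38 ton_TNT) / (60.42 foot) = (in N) 1.19e+10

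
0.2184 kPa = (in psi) 0.03168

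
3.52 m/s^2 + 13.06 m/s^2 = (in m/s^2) 16.58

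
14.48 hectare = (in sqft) 1.559e+06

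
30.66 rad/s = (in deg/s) 1757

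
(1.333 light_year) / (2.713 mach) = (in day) 1.58e+08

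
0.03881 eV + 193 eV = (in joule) 3.093e-17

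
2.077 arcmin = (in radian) 0.0006042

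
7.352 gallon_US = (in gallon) 7.352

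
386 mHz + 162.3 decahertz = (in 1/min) 9.74e+04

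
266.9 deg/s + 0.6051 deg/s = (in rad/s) 4.669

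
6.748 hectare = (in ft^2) 7.263e+05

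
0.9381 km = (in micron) 9.381e+08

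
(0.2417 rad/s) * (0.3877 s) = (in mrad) 93.71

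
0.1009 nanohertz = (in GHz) 1.009e-19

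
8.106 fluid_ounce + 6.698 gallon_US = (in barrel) 0.161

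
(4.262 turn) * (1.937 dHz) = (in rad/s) 5.187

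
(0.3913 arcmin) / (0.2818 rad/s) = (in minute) 6.732e-06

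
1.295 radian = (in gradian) 82.44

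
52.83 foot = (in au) 1.076e-10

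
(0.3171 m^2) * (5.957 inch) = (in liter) 47.98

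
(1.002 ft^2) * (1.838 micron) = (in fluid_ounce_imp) 0.006022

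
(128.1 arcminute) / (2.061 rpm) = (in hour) 4.796e-05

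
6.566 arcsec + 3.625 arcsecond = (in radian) 4.941e-05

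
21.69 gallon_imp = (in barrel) 0.6202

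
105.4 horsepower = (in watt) 7.86e+04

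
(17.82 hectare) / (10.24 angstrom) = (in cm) 1.74e+16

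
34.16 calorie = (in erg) 1.429e+09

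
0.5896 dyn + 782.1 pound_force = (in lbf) 782.1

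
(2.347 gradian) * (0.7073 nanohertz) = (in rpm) 2.49e-10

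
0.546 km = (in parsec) 1.769e-14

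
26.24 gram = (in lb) 0.05785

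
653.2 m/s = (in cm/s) 6.532e+04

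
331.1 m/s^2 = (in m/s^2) 331.1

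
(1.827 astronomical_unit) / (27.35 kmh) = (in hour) 9.993e+06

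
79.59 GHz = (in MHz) 7.959e+04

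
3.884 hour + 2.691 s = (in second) 1.399e+04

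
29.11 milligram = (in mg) 29.11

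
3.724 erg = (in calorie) 8.901e-08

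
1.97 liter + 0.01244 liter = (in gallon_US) 0.5237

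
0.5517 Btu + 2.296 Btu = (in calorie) 718.1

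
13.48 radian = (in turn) 2.145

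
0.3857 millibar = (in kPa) 0.03857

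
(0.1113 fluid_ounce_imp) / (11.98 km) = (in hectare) 2.64e-14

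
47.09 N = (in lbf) 10.59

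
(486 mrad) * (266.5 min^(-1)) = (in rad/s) 2.159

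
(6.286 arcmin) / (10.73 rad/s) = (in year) 5.404e-12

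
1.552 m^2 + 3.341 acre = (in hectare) 1.352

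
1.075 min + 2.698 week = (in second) 1.632e+06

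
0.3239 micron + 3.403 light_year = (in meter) 3.219e+16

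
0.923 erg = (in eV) 5.761e+11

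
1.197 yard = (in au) 7.317e-12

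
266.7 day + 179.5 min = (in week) 38.12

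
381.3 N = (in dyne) 3.813e+07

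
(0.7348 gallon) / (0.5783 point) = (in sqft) 146.8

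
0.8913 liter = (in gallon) 0.2355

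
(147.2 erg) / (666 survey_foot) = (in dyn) 0.007251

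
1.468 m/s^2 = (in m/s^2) 1.468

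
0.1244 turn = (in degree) 44.78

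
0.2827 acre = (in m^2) 1144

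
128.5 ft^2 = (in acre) 0.00295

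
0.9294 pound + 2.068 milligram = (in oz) 14.87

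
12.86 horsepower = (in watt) 9590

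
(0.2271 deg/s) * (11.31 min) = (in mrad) 2690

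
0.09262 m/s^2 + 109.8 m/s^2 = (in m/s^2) 109.9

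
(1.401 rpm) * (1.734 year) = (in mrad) 8.023e+09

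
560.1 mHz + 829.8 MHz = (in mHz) 8.298e+11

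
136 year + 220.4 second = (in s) 4.289e+09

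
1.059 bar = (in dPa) 1.059e+06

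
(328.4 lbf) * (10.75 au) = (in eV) 1.466e+34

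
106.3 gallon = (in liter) 402.4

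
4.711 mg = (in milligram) 4.711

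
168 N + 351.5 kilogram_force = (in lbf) 812.7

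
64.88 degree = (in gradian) 72.09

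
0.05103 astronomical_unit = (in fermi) 7.634e+24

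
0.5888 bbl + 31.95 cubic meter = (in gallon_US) 8465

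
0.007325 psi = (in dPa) 505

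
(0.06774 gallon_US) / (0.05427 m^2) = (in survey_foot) 0.0155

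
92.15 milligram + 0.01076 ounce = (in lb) 0.0008757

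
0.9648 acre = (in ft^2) 4.203e+04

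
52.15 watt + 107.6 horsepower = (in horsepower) 107.7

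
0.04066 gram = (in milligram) 40.66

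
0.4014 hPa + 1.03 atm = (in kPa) 104.4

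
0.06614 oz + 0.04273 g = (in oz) 0.06765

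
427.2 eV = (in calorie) 1.636e-17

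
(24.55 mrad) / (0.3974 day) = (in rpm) 6.828e-06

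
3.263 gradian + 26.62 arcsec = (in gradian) 3.271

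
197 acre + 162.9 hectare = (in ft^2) 2.612e+07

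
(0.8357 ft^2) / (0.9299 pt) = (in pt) 6.709e+05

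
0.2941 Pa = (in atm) 2.903e-06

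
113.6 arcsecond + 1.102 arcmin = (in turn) 0.0001387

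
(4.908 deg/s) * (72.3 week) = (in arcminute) 1.288e+10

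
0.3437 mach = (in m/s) 117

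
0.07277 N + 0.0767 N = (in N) 0.1495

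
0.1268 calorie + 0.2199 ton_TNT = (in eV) 5.743e+27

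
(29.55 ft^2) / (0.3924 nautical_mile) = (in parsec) 1.224e-19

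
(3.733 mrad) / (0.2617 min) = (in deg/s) 0.01362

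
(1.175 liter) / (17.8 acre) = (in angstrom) 163.1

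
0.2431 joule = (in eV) 1.517e+18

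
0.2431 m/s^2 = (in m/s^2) 0.2431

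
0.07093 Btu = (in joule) 74.84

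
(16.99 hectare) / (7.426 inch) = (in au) 6.021e-06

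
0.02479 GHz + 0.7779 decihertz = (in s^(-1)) 2.479e+07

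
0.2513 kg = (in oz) 8.864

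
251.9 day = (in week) 35.99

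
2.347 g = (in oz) 0.08279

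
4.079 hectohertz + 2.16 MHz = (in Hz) 2.16e+06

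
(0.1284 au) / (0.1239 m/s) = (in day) 1.794e+06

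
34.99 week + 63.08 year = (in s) 2.01e+09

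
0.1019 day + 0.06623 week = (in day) 0.5655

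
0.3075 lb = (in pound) 0.3075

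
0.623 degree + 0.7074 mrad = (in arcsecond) 2389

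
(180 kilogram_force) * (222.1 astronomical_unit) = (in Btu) 5.559e+13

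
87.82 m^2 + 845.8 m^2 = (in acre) 0.2307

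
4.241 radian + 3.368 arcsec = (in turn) 0.675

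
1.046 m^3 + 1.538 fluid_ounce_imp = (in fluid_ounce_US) 3.537e+04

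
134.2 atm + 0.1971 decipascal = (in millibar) 1.36e+05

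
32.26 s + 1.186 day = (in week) 0.1695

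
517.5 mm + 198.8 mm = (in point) 2030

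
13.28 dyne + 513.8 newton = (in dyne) 5.138e+07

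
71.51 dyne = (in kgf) 7.292e-05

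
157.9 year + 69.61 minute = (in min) 8.299e+07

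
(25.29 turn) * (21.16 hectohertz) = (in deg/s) 1.926e+07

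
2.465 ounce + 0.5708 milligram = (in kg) 0.06988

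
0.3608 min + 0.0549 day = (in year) 0.0001511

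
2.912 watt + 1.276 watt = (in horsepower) 0.005616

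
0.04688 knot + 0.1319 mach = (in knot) 87.35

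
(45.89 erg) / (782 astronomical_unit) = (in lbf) 8.819e-21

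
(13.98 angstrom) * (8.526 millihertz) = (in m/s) 1.192e-11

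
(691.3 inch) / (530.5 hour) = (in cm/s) 0.0009194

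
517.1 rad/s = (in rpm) 4938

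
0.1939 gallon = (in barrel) 0.004617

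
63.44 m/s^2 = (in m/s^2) 63.44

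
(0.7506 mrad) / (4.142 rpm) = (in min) 2.884e-05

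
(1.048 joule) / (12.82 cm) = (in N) 8.175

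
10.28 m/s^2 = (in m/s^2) 10.28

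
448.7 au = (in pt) 1.903e+17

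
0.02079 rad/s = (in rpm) 0.1985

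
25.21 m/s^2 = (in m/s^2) 25.21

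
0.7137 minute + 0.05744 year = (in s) 1.811e+06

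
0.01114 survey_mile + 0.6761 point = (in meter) 17.93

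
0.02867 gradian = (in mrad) 0.4503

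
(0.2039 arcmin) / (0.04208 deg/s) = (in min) 0.001346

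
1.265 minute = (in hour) 0.02108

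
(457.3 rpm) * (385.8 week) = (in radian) 1.117e+10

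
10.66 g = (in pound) 0.0235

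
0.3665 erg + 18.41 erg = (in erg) 18.78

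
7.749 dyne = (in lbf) 1.742e-05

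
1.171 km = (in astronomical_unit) 7.828e-09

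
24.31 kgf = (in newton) 238.4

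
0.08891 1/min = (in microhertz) 1482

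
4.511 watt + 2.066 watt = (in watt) 6.577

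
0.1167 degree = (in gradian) 0.1297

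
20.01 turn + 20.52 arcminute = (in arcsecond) 2.593e+07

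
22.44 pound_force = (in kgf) 10.18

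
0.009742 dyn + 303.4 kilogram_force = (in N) 2975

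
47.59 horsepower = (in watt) 3.549e+04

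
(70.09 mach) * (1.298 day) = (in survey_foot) 8.781e+09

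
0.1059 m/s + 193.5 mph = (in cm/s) 8661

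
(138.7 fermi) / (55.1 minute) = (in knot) 8.155e-17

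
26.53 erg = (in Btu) 2.515e-09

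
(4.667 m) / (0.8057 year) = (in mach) 5.394e-10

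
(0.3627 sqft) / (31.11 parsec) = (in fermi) 3.51e-05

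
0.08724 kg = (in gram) 87.24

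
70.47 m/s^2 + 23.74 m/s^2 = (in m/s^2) 94.21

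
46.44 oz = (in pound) 2.902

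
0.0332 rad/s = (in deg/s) 1.902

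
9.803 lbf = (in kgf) 4.447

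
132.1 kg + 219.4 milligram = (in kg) 132.1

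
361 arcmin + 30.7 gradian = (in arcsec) 1.211e+05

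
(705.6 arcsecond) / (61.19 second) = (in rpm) 0.0005339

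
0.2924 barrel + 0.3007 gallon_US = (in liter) 47.63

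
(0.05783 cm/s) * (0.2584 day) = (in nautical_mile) 0.006971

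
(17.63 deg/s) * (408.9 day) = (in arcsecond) 2.242e+12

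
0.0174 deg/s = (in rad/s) 0.0003037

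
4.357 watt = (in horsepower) 0.005843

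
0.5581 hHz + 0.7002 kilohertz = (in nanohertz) 7.56e+11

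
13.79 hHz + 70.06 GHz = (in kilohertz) 7.006e+07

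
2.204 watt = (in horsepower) 0.002956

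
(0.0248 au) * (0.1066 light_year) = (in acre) 9.246e+20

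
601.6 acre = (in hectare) 243.5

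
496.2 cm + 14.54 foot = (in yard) 10.27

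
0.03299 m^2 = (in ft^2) 0.3551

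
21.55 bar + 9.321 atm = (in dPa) 3.099e+07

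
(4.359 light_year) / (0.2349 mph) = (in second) 3.927e+17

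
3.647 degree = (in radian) 0.06365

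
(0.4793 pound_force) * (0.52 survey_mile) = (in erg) 1.784e+10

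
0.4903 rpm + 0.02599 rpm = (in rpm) 0.5163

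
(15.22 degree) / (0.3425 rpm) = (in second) 7.406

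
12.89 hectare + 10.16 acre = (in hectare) 17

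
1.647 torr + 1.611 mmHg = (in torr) 3.258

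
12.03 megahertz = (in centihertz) 1.203e+09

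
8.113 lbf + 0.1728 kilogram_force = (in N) 37.78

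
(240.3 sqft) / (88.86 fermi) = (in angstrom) 2.512e+24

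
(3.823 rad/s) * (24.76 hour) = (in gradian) 2.169e+07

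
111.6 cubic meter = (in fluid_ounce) 3.774e+06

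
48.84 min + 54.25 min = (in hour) 1.718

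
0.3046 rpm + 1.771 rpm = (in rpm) 2.076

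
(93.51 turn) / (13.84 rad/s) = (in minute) 0.7075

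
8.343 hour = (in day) 0.3476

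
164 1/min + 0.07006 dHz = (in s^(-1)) 2.74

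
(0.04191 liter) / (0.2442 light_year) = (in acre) 4.483e-24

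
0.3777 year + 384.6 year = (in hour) 3.372e+06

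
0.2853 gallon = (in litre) 1.08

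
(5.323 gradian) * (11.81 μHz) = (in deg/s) 5.658e-05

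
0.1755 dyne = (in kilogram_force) 1.79e-07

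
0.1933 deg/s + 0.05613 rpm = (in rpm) 0.08835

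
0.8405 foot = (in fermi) 2.562e+14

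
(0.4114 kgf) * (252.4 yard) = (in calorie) 222.5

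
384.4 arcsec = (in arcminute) 6.407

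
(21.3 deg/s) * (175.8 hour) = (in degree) 1.348e+07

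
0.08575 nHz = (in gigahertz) 8.575e-20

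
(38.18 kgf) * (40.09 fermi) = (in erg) 0.0001501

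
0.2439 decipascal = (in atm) 2.407e-07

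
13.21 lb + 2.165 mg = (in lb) 13.21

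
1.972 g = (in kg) 0.001972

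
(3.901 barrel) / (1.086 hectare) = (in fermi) 5.711e+10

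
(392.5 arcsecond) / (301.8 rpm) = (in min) 1.003e-06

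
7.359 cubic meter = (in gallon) 1944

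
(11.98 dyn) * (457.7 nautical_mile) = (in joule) 101.5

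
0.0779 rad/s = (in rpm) 0.7439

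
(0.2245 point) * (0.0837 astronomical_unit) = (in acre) 245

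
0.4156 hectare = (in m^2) 4156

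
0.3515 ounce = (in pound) 0.02197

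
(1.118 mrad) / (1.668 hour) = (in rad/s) 1.862e-07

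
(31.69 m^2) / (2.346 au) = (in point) 2.56e-07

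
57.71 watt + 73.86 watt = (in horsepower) 0.1764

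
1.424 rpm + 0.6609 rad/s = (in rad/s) 0.81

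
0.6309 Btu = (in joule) 665.6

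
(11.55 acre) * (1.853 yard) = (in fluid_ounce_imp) 2.787e+09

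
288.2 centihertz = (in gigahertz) 2.882e-09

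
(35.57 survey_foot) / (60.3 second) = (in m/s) 0.1798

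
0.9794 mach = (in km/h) 1201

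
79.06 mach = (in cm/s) 2.692e+06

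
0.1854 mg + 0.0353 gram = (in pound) 7.823e-05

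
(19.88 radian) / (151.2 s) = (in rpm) 1.256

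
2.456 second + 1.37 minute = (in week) 0.00014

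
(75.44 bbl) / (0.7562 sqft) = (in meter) 170.7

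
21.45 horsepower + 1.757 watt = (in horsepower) 21.45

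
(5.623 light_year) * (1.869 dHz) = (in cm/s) 9.943e+17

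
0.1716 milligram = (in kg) 1.716e-07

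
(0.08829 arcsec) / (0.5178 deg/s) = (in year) 1.502e-12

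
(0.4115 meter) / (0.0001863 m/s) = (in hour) 0.6136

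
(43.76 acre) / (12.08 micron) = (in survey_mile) 9.109e+06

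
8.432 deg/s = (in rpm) 1.405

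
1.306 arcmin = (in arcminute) 1.306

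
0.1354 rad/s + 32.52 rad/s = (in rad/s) 32.66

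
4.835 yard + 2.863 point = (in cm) 442.2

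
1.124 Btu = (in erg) 1.186e+10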